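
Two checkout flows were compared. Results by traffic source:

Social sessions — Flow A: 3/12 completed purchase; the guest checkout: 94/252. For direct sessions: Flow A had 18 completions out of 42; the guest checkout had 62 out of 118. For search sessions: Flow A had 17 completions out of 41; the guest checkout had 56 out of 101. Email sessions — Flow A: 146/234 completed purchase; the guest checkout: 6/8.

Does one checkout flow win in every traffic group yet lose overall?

Social: Flow A 3/12 = 25.0%, the guest checkout 94/252 = 37.3% → the guest checkout
Direct: Flow A 18/42 = 42.9%, the guest checkout 62/118 = 52.5% → the guest checkout
Search: Flow A 17/41 = 41.5%, the guest checkout 56/101 = 55.4% → the guest checkout
Email: Flow A 146/234 = 62.4%, the guest checkout 6/8 = 75.0% → the guest checkout
Overall: Flow A 184/329 = 55.9%, the guest checkout 218/479 = 45.5% → Flow A
The guest checkout wins each traffic group but Flow A wins overall — the comparison reverses. The guest checkout's sessions skew toward social, which has a lower base rate.

Yes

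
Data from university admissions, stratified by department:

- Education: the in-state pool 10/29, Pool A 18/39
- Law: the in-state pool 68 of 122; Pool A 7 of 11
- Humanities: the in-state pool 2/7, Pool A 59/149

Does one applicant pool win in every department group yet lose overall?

Yes

Education: the in-state pool 10/29 = 34.5%, Pool A 18/39 = 46.2% → Pool A
Law: the in-state pool 68/122 = 55.7%, Pool A 7/11 = 63.6% → Pool A
Humanities: the in-state pool 2/7 = 28.6%, Pool A 59/149 = 39.6% → Pool A
Overall: the in-state pool 80/158 = 50.6%, Pool A 84/199 = 42.2% → the in-state pool
Pool A wins each department group but the in-state pool wins overall — the comparison reverses. Pool A's applicants skew toward Humanities, which has a lower base rate.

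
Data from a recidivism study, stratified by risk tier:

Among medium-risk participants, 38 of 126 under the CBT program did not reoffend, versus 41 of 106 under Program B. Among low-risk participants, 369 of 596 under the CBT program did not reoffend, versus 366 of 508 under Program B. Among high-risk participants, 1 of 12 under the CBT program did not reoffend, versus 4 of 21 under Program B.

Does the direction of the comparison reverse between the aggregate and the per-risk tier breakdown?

No

Medium-risk: the CBT program 38/126 = 30.2%, Program B 41/106 = 38.7% → Program B
Low-risk: the CBT program 369/596 = 61.9%, Program B 366/508 = 72.0% → Program B
High-risk: the CBT program 1/12 = 8.3%, Program B 4/21 = 19.0% → Program B
Overall: the CBT program 408/734 = 55.6%, Program B 411/635 = 64.7% → Program B
Program B wins overall and in every risk group — no reversal.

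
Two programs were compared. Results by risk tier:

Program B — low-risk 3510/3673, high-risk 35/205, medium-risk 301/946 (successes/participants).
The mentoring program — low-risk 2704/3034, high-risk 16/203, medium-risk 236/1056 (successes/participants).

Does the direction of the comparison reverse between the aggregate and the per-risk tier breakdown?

Low-risk: Program B 3510/3673 = 95.6%, the mentoring program 2704/3034 = 89.1% → Program B
High-risk: Program B 35/205 = 17.1%, the mentoring program 16/203 = 7.9% → Program B
Medium-risk: Program B 301/946 = 31.8%, the mentoring program 236/1056 = 22.3% → Program B
Overall: Program B 3846/4824 = 79.7%, the mentoring program 2956/4293 = 68.9% → Program B
Program B wins overall and in every risk group — no reversal.

No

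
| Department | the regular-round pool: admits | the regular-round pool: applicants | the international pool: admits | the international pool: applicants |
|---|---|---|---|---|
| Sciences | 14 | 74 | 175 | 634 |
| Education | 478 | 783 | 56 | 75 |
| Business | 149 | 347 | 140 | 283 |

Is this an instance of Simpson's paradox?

Sciences: the regular-round pool 14/74 = 18.9%, the international pool 175/634 = 27.6% → the international pool
Education: the regular-round pool 478/783 = 61.0%, the international pool 56/75 = 74.7% → the international pool
Business: the regular-round pool 149/347 = 42.9%, the international pool 140/283 = 49.5% → the international pool
Overall: the regular-round pool 641/1204 = 53.2%, the international pool 371/992 = 37.4% → the regular-round pool
The international pool wins each department group but the regular-round pool wins overall — the comparison reverses. The international pool's applicants skew toward Sciences, which has a lower base rate.

Yes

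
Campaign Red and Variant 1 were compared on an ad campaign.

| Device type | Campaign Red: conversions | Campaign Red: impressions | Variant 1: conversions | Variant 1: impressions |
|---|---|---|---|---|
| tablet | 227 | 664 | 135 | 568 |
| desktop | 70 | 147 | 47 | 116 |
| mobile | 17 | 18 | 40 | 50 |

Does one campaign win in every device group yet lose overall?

Tablet: Campaign Red 227/664 = 34.2%, Variant 1 135/568 = 23.8% → Campaign Red
Desktop: Campaign Red 70/147 = 47.6%, Variant 1 47/116 = 40.5% → Campaign Red
Mobile: Campaign Red 17/18 = 94.4%, Variant 1 40/50 = 80.0% → Campaign Red
Overall: Campaign Red 314/829 = 37.9%, Variant 1 222/734 = 30.2% → Campaign Red
Campaign Red wins overall and in every device group — no reversal.

No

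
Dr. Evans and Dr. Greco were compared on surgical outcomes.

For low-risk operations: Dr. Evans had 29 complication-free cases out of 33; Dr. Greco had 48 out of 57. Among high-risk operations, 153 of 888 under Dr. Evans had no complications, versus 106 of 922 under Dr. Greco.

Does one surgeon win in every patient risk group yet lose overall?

Low-risk: Dr. Evans 29/33 = 87.9%, Dr. Greco 48/57 = 84.2% → Dr. Evans
High-risk: Dr. Evans 153/888 = 17.2%, Dr. Greco 106/922 = 11.5% → Dr. Evans
Overall: Dr. Evans 182/921 = 19.8%, Dr. Greco 154/979 = 15.7% → Dr. Evans
Dr. Evans wins overall and in every patient risk group — no reversal.

No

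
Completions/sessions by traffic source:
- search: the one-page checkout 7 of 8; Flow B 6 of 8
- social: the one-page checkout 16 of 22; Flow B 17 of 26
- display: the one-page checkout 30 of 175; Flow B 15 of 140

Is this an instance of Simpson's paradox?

Search: the one-page checkout 7/8 = 87.5%, Flow B 6/8 = 75.0% → the one-page checkout
Social: the one-page checkout 16/22 = 72.7%, Flow B 17/26 = 65.4% → the one-page checkout
Display: the one-page checkout 30/175 = 17.1%, Flow B 15/140 = 10.7% → the one-page checkout
Overall: the one-page checkout 53/205 = 25.9%, Flow B 38/174 = 21.8% → the one-page checkout
The one-page checkout wins overall and in every traffic group — no reversal.

No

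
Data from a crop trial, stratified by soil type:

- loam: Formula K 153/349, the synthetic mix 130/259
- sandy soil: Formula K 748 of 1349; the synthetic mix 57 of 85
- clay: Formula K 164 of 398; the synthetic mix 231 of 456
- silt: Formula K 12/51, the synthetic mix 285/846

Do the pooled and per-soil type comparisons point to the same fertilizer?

Loam: Formula K 153/349 = 43.8%, the synthetic mix 130/259 = 50.2% → the synthetic mix
Sandy soil: Formula K 748/1349 = 55.4%, the synthetic mix 57/85 = 67.1% → the synthetic mix
Clay: Formula K 164/398 = 41.2%, the synthetic mix 231/456 = 50.7% → the synthetic mix
Silt: Formula K 12/51 = 23.5%, the synthetic mix 285/846 = 33.7% → the synthetic mix
Overall: Formula K 1077/2147 = 50.2%, the synthetic mix 703/1646 = 42.7% → Formula K
The synthetic mix wins each soil group but Formula K wins overall — the comparison reverses. The synthetic mix's plots skew toward silt, which has a lower base rate.

No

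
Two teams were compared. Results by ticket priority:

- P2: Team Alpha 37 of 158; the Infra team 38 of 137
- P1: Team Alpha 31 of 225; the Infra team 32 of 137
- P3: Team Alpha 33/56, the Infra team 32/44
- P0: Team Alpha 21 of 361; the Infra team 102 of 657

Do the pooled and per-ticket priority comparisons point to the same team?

P2: Team Alpha 37/158 = 23.4%, the Infra team 38/137 = 27.7% → the Infra team
P1: Team Alpha 31/225 = 13.8%, the Infra team 32/137 = 23.4% → the Infra team
P3: Team Alpha 33/56 = 58.9%, the Infra team 32/44 = 72.7% → the Infra team
P0: Team Alpha 21/361 = 5.8%, the Infra team 102/657 = 15.5% → the Infra team
Overall: Team Alpha 122/800 = 15.2%, the Infra team 204/975 = 20.9% → the Infra team
The Infra team wins overall and in every ticket group — no reversal.

Yes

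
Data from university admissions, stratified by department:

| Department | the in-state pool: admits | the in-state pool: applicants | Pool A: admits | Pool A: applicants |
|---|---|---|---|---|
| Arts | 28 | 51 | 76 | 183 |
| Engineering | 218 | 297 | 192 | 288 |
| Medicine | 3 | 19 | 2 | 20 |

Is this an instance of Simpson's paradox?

No

Arts: the in-state pool 28/51 = 54.9%, Pool A 76/183 = 41.5% → the in-state pool
Engineering: the in-state pool 218/297 = 73.4%, Pool A 192/288 = 66.7% → the in-state pool
Medicine: the in-state pool 3/19 = 15.8%, Pool A 2/20 = 10.0% → the in-state pool
Overall: the in-state pool 249/367 = 67.8%, Pool A 270/491 = 55.0% → the in-state pool
The in-state pool wins overall and in every department group — no reversal.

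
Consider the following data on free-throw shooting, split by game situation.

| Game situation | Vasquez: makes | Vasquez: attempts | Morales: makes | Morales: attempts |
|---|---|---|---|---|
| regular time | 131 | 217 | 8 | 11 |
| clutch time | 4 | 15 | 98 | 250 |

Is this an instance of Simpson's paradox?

Regular time: Vasquez 131/217 = 60.4%, Morales 8/11 = 72.7% → Morales
Clutch time: Vasquez 4/15 = 26.7%, Morales 98/250 = 39.2% → Morales
Overall: Vasquez 135/232 = 58.2%, Morales 106/261 = 40.6% → Vasquez
Morales wins each game group but Vasquez wins overall — the comparison reverses. Morales's attempts skew toward clutch time, which has a lower base rate.

Yes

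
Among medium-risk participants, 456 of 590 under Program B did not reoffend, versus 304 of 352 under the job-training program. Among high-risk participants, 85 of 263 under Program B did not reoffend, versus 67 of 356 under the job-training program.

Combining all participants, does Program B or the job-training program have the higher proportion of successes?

Program B

Medium-risk: Program B 456/590 = 77.3%, the job-training program 304/352 = 86.4% → the job-training program
High-risk: Program B 85/263 = 32.3%, the job-training program 67/356 = 18.8% → Program B
Overall: Program B 541/853 = 63.4%, the job-training program 371/708 = 52.4% → Program B
(Neither sweeps every risk group, but Program B has the higher pooled rate.)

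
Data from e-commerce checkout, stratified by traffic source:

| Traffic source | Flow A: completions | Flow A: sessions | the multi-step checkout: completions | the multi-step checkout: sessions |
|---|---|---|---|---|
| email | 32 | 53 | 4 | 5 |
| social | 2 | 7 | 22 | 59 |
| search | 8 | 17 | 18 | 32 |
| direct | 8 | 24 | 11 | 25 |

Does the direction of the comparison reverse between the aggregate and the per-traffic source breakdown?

Yes

Email: Flow A 32/53 = 60.4%, the multi-step checkout 4/5 = 80.0% → the multi-step checkout
Social: Flow A 2/7 = 28.6%, the multi-step checkout 22/59 = 37.3% → the multi-step checkout
Search: Flow A 8/17 = 47.1%, the multi-step checkout 18/32 = 56.2% → the multi-step checkout
Direct: Flow A 8/24 = 33.3%, the multi-step checkout 11/25 = 44.0% → the multi-step checkout
Overall: Flow A 50/101 = 49.5%, the multi-step checkout 55/121 = 45.5% → Flow A
The multi-step checkout wins each traffic group but Flow A wins overall — the comparison reverses. The multi-step checkout's sessions skew toward social, which has a lower base rate.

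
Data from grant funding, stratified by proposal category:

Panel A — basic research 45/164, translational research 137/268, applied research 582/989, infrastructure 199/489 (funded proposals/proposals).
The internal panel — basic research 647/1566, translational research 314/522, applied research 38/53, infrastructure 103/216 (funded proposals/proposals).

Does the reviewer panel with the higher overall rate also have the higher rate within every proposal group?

No

Basic research: Panel A 45/164 = 27.4%, the internal panel 647/1566 = 41.3% → the internal panel
Translational research: Panel A 137/268 = 51.1%, the internal panel 314/522 = 60.2% → the internal panel
Applied research: Panel A 582/989 = 58.8%, the internal panel 38/53 = 71.7% → the internal panel
Infrastructure: Panel A 199/489 = 40.7%, the internal panel 103/216 = 47.7% → the internal panel
Overall: Panel A 963/1910 = 50.4%, the internal panel 1102/2357 = 46.8% → Panel A
The internal panel wins each proposal group but Panel A wins overall — the comparison reverses. The internal panel's proposals skew toward basic research, which has a lower base rate.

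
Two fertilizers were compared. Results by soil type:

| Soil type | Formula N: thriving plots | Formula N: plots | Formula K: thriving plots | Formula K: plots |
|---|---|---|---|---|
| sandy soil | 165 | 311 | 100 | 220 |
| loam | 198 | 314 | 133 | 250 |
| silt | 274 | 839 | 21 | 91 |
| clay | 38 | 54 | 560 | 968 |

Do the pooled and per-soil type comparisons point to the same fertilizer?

No

Sandy soil: Formula N 165/311 = 53.1%, Formula K 100/220 = 45.5% → Formula N
Loam: Formula N 198/314 = 63.1%, Formula K 133/250 = 53.2% → Formula N
Silt: Formula N 274/839 = 32.7%, Formula K 21/91 = 23.1% → Formula N
Clay: Formula N 38/54 = 70.4%, Formula K 560/968 = 57.9% → Formula N
Overall: Formula N 675/1518 = 44.5%, Formula K 814/1529 = 53.2% → Formula K
Formula N wins each soil group but Formula K wins overall — the comparison reverses. Formula N's plots skew toward silt, which has a lower base rate.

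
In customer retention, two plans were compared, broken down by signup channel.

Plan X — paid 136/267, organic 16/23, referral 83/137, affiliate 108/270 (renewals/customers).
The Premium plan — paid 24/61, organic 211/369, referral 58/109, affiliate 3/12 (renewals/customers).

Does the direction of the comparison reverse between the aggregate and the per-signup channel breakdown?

Paid: Plan X 136/267 = 50.9%, the Premium plan 24/61 = 39.3% → Plan X
Organic: Plan X 16/23 = 69.6%, the Premium plan 211/369 = 57.2% → Plan X
Referral: Plan X 83/137 = 60.6%, the Premium plan 58/109 = 53.2% → Plan X
Affiliate: Plan X 108/270 = 40.0%, the Premium plan 3/12 = 25.0% → Plan X
Overall: Plan X 343/697 = 49.2%, the Premium plan 296/551 = 53.7% → the Premium plan
Plan X wins each signup group but the Premium plan wins overall — the comparison reverses. Plan X's customers skew toward affiliate, which has a lower base rate.

Yes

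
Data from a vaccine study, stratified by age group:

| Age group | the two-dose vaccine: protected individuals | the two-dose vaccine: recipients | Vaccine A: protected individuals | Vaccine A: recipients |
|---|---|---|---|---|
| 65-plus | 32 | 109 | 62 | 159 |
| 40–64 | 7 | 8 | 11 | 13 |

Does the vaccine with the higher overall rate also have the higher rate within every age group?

65-plus: the two-dose vaccine 32/109 = 29.4%, Vaccine A 62/159 = 39.0% → Vaccine A
40–64: the two-dose vaccine 7/8 = 87.5%, Vaccine A 11/13 = 84.6% → the two-dose vaccine
Overall: the two-dose vaccine 39/117 = 33.3%, Vaccine A 73/172 = 42.4% → Vaccine A
Neither sweeps: the two-dose vaccine wins 1 of 2 groups, Vaccine A wins 1. Vaccine A wins overall but not every group — no Simpson reversal.

No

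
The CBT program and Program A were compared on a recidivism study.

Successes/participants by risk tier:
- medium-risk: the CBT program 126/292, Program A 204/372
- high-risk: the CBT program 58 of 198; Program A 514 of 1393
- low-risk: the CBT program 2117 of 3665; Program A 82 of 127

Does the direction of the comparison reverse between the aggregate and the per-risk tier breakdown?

Medium-risk: the CBT program 126/292 = 43.2%, Program A 204/372 = 54.8% → Program A
High-risk: the CBT program 58/198 = 29.3%, Program A 514/1393 = 36.9% → Program A
Low-risk: the CBT program 2117/3665 = 57.8%, Program A 82/127 = 64.6% → Program A
Overall: the CBT program 2301/4155 = 55.4%, Program A 800/1892 = 42.3% → the CBT program
Program A wins each risk group but the CBT program wins overall — the comparison reverses. Program A's participants skew toward high-risk, which has a lower base rate.

Yes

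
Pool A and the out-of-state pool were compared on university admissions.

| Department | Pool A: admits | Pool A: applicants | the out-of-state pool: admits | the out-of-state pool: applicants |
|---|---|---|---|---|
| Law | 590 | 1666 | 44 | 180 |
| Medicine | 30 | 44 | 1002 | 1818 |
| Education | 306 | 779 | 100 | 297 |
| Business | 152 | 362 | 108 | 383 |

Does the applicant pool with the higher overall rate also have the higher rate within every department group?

Law: Pool A 590/1666 = 35.4%, the out-of-state pool 44/180 = 24.4% → Pool A
Medicine: Pool A 30/44 = 68.2%, the out-of-state pool 1002/1818 = 55.1% → Pool A
Education: Pool A 306/779 = 39.3%, the out-of-state pool 100/297 = 33.7% → Pool A
Business: Pool A 152/362 = 42.0%, the out-of-state pool 108/383 = 28.2% → Pool A
Overall: Pool A 1078/2851 = 37.8%, the out-of-state pool 1254/2678 = 46.8% → the out-of-state pool
Pool A wins each department group but the out-of-state pool wins overall — the comparison reverses. Pool A's applicants skew toward Law, which has a lower base rate.

No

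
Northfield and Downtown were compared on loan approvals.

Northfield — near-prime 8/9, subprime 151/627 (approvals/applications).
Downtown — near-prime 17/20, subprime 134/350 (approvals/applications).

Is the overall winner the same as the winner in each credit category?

No

Near-prime: Northfield 8/9 = 88.9%, Downtown 17/20 = 85.0% → Northfield
Subprime: Northfield 151/627 = 24.1%, Downtown 134/350 = 38.3% → Downtown
Overall: Northfield 159/636 = 25.0%, Downtown 151/370 = 40.8% → Downtown
Neither sweeps: Northfield wins 1 of 2 groups, Downtown wins 1. Downtown wins overall but not every group — no Simpson reversal.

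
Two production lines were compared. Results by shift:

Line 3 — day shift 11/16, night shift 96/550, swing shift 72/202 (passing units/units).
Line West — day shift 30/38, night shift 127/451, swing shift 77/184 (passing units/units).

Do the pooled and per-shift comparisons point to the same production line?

Day shift: Line 3 11/16 = 68.8%, Line West 30/38 = 78.9% → Line West
Night shift: Line 3 96/550 = 17.5%, Line West 127/451 = 28.2% → Line West
Swing shift: Line 3 72/202 = 35.6%, Line West 77/184 = 41.8% → Line West
Overall: Line 3 179/768 = 23.3%, Line West 234/673 = 34.8% → Line West
Line West wins overall and in every shift group — no reversal.

Yes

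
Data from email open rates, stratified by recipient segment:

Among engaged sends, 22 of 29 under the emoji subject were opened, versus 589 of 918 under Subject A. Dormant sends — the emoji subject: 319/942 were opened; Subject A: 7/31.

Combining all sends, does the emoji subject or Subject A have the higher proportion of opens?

Subject A

Engaged: the emoji subject 22/29 = 75.9%, Subject A 589/918 = 64.2% → the emoji subject
Dormant: the emoji subject 319/942 = 33.9%, Subject A 7/31 = 22.6% → the emoji subject
Overall: the emoji subject 341/971 = 35.1%, Subject A 596/949 = 62.8% → Subject A
(The emoji subject wins every recipient group but Subject A wins overall — the emoji subject's sends skew toward the low-rate dormant group.)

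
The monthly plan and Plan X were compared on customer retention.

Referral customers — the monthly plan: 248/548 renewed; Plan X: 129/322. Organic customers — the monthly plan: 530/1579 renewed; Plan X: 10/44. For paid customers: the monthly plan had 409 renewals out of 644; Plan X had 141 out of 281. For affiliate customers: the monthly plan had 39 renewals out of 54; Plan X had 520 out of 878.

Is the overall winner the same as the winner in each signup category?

Referral: the monthly plan 248/548 = 45.3%, Plan X 129/322 = 40.1% → the monthly plan
Organic: the monthly plan 530/1579 = 33.6%, Plan X 10/44 = 22.7% → the monthly plan
Paid: the monthly plan 409/644 = 63.5%, Plan X 141/281 = 50.2% → the monthly plan
Affiliate: the monthly plan 39/54 = 72.2%, Plan X 520/878 = 59.2% → the monthly plan
Overall: the monthly plan 1226/2825 = 43.4%, Plan X 800/1525 = 52.5% → Plan X
The monthly plan wins each signup group but Plan X wins overall — the comparison reverses. The monthly plan's customers skew toward organic, which has a lower base rate.

No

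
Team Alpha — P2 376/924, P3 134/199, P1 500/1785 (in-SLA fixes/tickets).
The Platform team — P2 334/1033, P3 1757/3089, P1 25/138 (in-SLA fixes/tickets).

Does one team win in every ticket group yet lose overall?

Yes

P2: Team Alpha 376/924 = 40.7%, the Platform team 334/1033 = 32.3% → Team Alpha
P3: Team Alpha 134/199 = 67.3%, the Platform team 1757/3089 = 56.9% → Team Alpha
P1: Team Alpha 500/1785 = 28.0%, the Platform team 25/138 = 18.1% → Team Alpha
Overall: Team Alpha 1010/2908 = 34.7%, the Platform team 2116/4260 = 49.7% → the Platform team
Team Alpha wins each ticket group but the Platform team wins overall — the comparison reverses. Team Alpha's tickets skew toward P1, which has a lower base rate.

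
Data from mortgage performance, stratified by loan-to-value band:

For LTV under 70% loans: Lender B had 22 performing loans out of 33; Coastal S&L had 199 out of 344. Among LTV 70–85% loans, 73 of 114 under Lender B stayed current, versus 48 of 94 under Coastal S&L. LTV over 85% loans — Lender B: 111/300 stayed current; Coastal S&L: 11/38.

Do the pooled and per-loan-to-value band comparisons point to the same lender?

LTV under 70%: Lender B 22/33 = 66.7%, Coastal S&L 199/344 = 57.8% → Lender B
LTV 70–85%: Lender B 73/114 = 64.0%, Coastal S&L 48/94 = 51.1% → Lender B
LTV over 85%: Lender B 111/300 = 37.0%, Coastal S&L 11/38 = 28.9% → Lender B
Overall: Lender B 206/447 = 46.1%, Coastal S&L 258/476 = 54.2% → Coastal S&L
Lender B wins each loan-to-value group but Coastal S&L wins overall — the comparison reverses. Lender B's loans skew toward LTV over 85%, which has a lower base rate.

No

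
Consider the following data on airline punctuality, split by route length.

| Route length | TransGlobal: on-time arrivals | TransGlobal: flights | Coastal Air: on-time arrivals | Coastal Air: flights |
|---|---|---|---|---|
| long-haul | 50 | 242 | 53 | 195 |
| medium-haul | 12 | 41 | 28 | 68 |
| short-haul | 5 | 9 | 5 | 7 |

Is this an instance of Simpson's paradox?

Long-haul: TransGlobal 50/242 = 20.7%, Coastal Air 53/195 = 27.2% → Coastal Air
Medium-haul: TransGlobal 12/41 = 29.3%, Coastal Air 28/68 = 41.2% → Coastal Air
Short-haul: TransGlobal 5/9 = 55.6%, Coastal Air 5/7 = 71.4% → Coastal Air
Overall: TransGlobal 67/292 = 22.9%, Coastal Air 86/270 = 31.9% → Coastal Air
Coastal Air wins overall and in every route group — no reversal.

No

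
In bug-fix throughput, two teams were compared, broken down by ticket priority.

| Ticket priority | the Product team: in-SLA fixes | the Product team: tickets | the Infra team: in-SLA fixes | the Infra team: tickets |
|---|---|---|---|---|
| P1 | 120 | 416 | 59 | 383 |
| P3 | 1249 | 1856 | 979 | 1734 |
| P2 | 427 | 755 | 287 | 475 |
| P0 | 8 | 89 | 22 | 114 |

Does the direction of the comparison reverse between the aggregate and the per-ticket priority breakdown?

P1: the Product team 120/416 = 28.8%, the Infra team 59/383 = 15.4% → the Product team
P3: the Product team 1249/1856 = 67.3%, the Infra team 979/1734 = 56.5% → the Product team
P2: the Product team 427/755 = 56.6%, the Infra team 287/475 = 60.4% → the Infra team
P0: the Product team 8/89 = 9.0%, the Infra team 22/114 = 19.3% → the Infra team
Overall: the Product team 1804/3116 = 57.9%, the Infra team 1347/2706 = 49.8% → the Product team
Neither sweeps: the Product team wins 2 of 4 groups, the Infra team wins 2. The Product team wins overall but not every group — no Simpson reversal.

No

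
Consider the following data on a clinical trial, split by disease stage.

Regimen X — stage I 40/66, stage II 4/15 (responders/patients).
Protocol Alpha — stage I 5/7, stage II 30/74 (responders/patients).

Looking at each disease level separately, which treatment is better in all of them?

Protocol Alpha

Stage I: Regimen X 40/66 = 60.6%, Protocol Alpha 5/7 = 71.4% → Protocol Alpha
Stage II: Regimen X 4/15 = 26.7%, Protocol Alpha 30/74 = 40.5% → Protocol Alpha
Protocol Alpha has the higher rate in both groups.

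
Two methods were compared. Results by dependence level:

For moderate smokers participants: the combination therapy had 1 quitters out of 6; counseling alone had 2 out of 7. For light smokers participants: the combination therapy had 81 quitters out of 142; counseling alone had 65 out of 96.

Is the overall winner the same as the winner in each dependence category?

Yes

Moderate smokers: the combination therapy 1/6 = 16.7%, counseling alone 2/7 = 28.6% → counseling alone
Light smokers: the combination therapy 81/142 = 57.0%, counseling alone 65/96 = 67.7% → counseling alone
Overall: the combination therapy 82/148 = 55.4%, counseling alone 67/103 = 65.0% → counseling alone
Counseling alone wins overall and in every dependence group — no reversal.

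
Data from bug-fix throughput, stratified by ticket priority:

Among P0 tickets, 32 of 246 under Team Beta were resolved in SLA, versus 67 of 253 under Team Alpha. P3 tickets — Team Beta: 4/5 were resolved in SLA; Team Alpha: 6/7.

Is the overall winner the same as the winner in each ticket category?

P0: Team Beta 32/246 = 13.0%, Team Alpha 67/253 = 26.5% → Team Alpha
P3: Team Beta 4/5 = 80.0%, Team Alpha 6/7 = 85.7% → Team Alpha
Overall: Team Beta 36/251 = 14.3%, Team Alpha 73/260 = 28.1% → Team Alpha
Team Alpha wins overall and in every ticket group — no reversal.

Yes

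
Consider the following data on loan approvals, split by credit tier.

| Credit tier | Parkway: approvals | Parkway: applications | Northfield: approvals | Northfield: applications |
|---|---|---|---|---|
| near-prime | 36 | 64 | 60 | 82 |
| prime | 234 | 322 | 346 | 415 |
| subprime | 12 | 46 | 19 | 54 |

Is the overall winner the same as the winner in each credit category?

Yes

Near-prime: Parkway 36/64 = 56.2%, Northfield 60/82 = 73.2% → Northfield
Prime: Parkway 234/322 = 72.7%, Northfield 346/415 = 83.4% → Northfield
Subprime: Parkway 12/46 = 26.1%, Northfield 19/54 = 35.2% → Northfield
Overall: Parkway 282/432 = 65.3%, Northfield 425/551 = 77.1% → Northfield
Northfield wins overall and in every credit group — no reversal.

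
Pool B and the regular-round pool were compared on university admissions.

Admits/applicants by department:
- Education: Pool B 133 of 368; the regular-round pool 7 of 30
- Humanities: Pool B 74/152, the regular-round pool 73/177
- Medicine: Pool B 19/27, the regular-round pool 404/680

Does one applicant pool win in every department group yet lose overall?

Yes

Education: Pool B 133/368 = 36.1%, the regular-round pool 7/30 = 23.3% → Pool B
Humanities: Pool B 74/152 = 48.7%, the regular-round pool 73/177 = 41.2% → Pool B
Medicine: Pool B 19/27 = 70.4%, the regular-round pool 404/680 = 59.4% → Pool B
Overall: Pool B 226/547 = 41.3%, the regular-round pool 484/887 = 54.6% → the regular-round pool
Pool B wins each department group but the regular-round pool wins overall — the comparison reverses. Pool B's applicants skew toward Education, which has a lower base rate.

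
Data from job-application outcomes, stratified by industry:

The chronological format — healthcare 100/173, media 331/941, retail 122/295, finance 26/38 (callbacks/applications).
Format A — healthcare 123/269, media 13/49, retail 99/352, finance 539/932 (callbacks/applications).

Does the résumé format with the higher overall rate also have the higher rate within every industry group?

Healthcare: the chronological format 100/173 = 57.8%, Format A 123/269 = 45.7% → the chronological format
Media: the chronological format 331/941 = 35.2%, Format A 13/49 = 26.5% → the chronological format
Retail: the chronological format 122/295 = 41.4%, Format A 99/352 = 28.1% → the chronological format
Finance: the chronological format 26/38 = 68.4%, Format A 539/932 = 57.8% → the chronological format
Overall: the chronological format 579/1447 = 40.0%, Format A 774/1602 = 48.3% → Format A
The chronological format wins each industry group but Format A wins overall — the comparison reverses. The chronological format's applications skew toward media, which has a lower base rate.

No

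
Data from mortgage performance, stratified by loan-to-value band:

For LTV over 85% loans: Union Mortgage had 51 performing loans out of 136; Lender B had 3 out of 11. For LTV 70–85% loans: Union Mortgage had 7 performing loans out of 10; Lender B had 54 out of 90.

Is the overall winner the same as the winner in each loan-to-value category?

LTV over 85%: Union Mortgage 51/136 = 37.5%, Lender B 3/11 = 27.3% → Union Mortgage
LTV 70–85%: Union Mortgage 7/10 = 70.0%, Lender B 54/90 = 60.0% → Union Mortgage
Overall: Union Mortgage 58/146 = 39.7%, Lender B 57/101 = 56.4% → Lender B
Union Mortgage wins each loan-to-value group but Lender B wins overall — the comparison reverses. Union Mortgage's loans skew toward LTV over 85%, which has a lower base rate.

No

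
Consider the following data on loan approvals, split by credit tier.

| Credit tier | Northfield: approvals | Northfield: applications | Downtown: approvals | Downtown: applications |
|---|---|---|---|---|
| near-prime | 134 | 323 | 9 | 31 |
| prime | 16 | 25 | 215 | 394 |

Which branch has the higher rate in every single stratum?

Northfield

Near-prime: Northfield 134/323 = 41.5%, Downtown 9/31 = 29.0% → Northfield
Prime: Northfield 16/25 = 64.0%, Downtown 215/394 = 54.6% → Northfield
Northfield has the higher rate in both groups.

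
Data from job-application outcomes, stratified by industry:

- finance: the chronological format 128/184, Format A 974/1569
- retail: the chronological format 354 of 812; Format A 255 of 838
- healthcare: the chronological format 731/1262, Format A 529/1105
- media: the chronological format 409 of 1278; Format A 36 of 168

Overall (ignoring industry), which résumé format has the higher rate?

Finance: the chronological format 128/184 = 69.6%, Format A 974/1569 = 62.1% → the chronological format
Retail: the chronological format 354/812 = 43.6%, Format A 255/838 = 30.4% → the chronological format
Healthcare: the chronological format 731/1262 = 57.9%, Format A 529/1105 = 47.9% → the chronological format
Media: the chronological format 409/1278 = 32.0%, Format A 36/168 = 21.4% → the chronological format
Overall: the chronological format 1622/3536 = 45.9%, Format A 1794/3680 = 48.8% → Format A
(The chronological format wins every industry group but Format A wins overall — the chronological format's applications skew toward the low-rate media group.)

Format A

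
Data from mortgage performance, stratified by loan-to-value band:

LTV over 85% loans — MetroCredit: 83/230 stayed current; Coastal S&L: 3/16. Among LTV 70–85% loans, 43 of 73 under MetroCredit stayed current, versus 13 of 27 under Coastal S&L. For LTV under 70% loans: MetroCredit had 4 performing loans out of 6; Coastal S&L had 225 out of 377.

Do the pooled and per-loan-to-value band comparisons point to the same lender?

No

LTV over 85%: MetroCredit 83/230 = 36.1%, Coastal S&L 3/16 = 18.8% → MetroCredit
LTV 70–85%: MetroCredit 43/73 = 58.9%, Coastal S&L 13/27 = 48.1% → MetroCredit
LTV under 70%: MetroCredit 4/6 = 66.7%, Coastal S&L 225/377 = 59.7% → MetroCredit
Overall: MetroCredit 130/309 = 42.1%, Coastal S&L 241/420 = 57.4% → Coastal S&L
MetroCredit wins each loan-to-value group but Coastal S&L wins overall — the comparison reverses. MetroCredit's loans skew toward LTV over 85%, which has a lower base rate.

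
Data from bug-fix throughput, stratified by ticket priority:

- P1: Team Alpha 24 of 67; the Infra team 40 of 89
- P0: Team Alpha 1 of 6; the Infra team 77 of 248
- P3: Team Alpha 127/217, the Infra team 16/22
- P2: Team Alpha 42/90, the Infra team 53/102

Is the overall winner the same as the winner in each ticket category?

No

P1: Team Alpha 24/67 = 35.8%, the Infra team 40/89 = 44.9% → the Infra team
P0: Team Alpha 1/6 = 16.7%, the Infra team 77/248 = 31.0% → the Infra team
P3: Team Alpha 127/217 = 58.5%, the Infra team 16/22 = 72.7% → the Infra team
P2: Team Alpha 42/90 = 46.7%, the Infra team 53/102 = 52.0% → the Infra team
Overall: Team Alpha 194/380 = 51.1%, the Infra team 186/461 = 40.3% → Team Alpha
The Infra team wins each ticket group but Team Alpha wins overall — the comparison reverses. The Infra team's tickets skew toward P0, which has a lower base rate.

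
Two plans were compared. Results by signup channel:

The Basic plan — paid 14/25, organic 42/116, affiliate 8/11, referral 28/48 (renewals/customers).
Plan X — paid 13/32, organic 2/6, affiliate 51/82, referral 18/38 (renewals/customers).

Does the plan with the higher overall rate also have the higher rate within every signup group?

Paid: the Basic plan 14/25 = 56.0%, Plan X 13/32 = 40.6% → the Basic plan
Organic: the Basic plan 42/116 = 36.2%, Plan X 2/6 = 33.3% → the Basic plan
Affiliate: the Basic plan 8/11 = 72.7%, Plan X 51/82 = 62.2% → the Basic plan
Referral: the Basic plan 28/48 = 58.3%, Plan X 18/38 = 47.4% → the Basic plan
Overall: the Basic plan 92/200 = 46.0%, Plan X 84/158 = 53.2% → Plan X
The Basic plan wins each signup group but Plan X wins overall — the comparison reverses. The Basic plan's customers skew toward organic, which has a lower base rate.

No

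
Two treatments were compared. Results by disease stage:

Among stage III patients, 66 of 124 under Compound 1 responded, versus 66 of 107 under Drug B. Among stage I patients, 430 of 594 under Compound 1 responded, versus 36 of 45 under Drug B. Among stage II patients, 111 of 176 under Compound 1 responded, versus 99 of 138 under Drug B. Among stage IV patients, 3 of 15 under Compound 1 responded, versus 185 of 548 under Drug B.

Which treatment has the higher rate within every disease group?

Drug B

Stage III: Compound 1 66/124 = 53.2%, Drug B 66/107 = 61.7% → Drug B
Stage I: Compound 1 430/594 = 72.4%, Drug B 36/45 = 80.0% → Drug B
Stage II: Compound 1 111/176 = 63.1%, Drug B 99/138 = 71.7% → Drug B
Stage IV: Compound 1 3/15 = 20.0%, Drug B 185/548 = 33.8% → Drug B
Drug B has the higher rate in all 4 groups.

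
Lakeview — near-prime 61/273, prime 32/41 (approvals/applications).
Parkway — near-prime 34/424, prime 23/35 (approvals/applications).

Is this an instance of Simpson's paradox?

No

Near-prime: Lakeview 61/273 = 22.3%, Parkway 34/424 = 8.0% → Lakeview
Prime: Lakeview 32/41 = 78.0%, Parkway 23/35 = 65.7% → Lakeview
Overall: Lakeview 93/314 = 29.6%, Parkway 57/459 = 12.4% → Lakeview
Lakeview wins overall and in every credit group — no reversal.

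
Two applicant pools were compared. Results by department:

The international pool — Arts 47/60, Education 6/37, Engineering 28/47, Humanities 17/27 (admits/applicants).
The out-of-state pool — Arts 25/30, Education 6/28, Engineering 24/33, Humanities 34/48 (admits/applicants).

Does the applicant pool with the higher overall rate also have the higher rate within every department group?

Arts: the international pool 47/60 = 78.3%, the out-of-state pool 25/30 = 83.3% → the out-of-state pool
Education: the international pool 6/37 = 16.2%, the out-of-state pool 6/28 = 21.4% → the out-of-state pool
Engineering: the international pool 28/47 = 59.6%, the out-of-state pool 24/33 = 72.7% → the out-of-state pool
Humanities: the international pool 17/27 = 63.0%, the out-of-state pool 34/48 = 70.8% → the out-of-state pool
Overall: the international pool 98/171 = 57.3%, the out-of-state pool 89/139 = 64.0% → the out-of-state pool
The out-of-state pool wins overall and in every department group — no reversal.

Yes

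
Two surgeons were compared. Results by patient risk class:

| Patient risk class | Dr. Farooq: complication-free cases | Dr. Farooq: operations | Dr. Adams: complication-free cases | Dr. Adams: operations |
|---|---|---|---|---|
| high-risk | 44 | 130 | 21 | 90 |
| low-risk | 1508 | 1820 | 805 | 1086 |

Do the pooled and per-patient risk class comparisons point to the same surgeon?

High-risk: Dr. Farooq 44/130 = 33.8%, Dr. Adams 21/90 = 23.3% → Dr. Farooq
Low-risk: Dr. Farooq 1508/1820 = 82.9%, Dr. Adams 805/1086 = 74.1% → Dr. Farooq
Overall: Dr. Farooq 1552/1950 = 79.6%, Dr. Adams 826/1176 = 70.2% → Dr. Farooq
Dr. Farooq wins overall and in every patient risk group — no reversal.

Yes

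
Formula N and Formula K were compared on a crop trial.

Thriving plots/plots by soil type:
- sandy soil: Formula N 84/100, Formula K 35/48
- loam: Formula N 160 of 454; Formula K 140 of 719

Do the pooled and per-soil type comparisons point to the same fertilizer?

Yes

Sandy soil: Formula N 84/100 = 84.0%, Formula K 35/48 = 72.9% → Formula N
Loam: Formula N 160/454 = 35.2%, Formula K 140/719 = 19.5% → Formula N
Overall: Formula N 244/554 = 44.0%, Formula K 175/767 = 22.8% → Formula N
Formula N wins overall and in every soil group — no reversal.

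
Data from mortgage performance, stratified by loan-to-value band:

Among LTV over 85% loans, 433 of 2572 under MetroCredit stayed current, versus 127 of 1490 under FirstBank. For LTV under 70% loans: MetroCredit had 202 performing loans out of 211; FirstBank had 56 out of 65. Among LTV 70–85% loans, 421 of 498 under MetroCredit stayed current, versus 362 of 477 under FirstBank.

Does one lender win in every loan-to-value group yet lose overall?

No

LTV over 85%: MetroCredit 433/2572 = 16.8%, FirstBank 127/1490 = 8.5% → MetroCredit
LTV under 70%: MetroCredit 202/211 = 95.7%, FirstBank 56/65 = 86.2% → MetroCredit
LTV 70–85%: MetroCredit 421/498 = 84.5%, FirstBank 362/477 = 75.9% → MetroCredit
Overall: MetroCredit 1056/3281 = 32.2%, FirstBank 545/2032 = 26.8% → MetroCredit
MetroCredit wins overall and in every loan-to-value group — no reversal.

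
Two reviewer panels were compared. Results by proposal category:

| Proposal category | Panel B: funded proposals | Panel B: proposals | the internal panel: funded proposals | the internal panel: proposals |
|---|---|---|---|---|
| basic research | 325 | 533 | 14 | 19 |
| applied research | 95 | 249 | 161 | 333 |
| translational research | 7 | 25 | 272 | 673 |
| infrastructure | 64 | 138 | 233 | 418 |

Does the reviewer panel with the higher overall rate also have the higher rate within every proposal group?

Basic research: Panel B 325/533 = 61.0%, the internal panel 14/19 = 73.7% → the internal panel
Applied research: Panel B 95/249 = 38.2%, the internal panel 161/333 = 48.3% → the internal panel
Translational research: Panel B 7/25 = 28.0%, the internal panel 272/673 = 40.4% → the internal panel
Infrastructure: Panel B 64/138 = 46.4%, the internal panel 233/418 = 55.7% → the internal panel
Overall: Panel B 491/945 = 52.0%, the internal panel 680/1443 = 47.1% → Panel B
The internal panel wins each proposal group but Panel B wins overall — the comparison reverses. The internal panel's proposals skew toward translational research, which has a lower base rate.

No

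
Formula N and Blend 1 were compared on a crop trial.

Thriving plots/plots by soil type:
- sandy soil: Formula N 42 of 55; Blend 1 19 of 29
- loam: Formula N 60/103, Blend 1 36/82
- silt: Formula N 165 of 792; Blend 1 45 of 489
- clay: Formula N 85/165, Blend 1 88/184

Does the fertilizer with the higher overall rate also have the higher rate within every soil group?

Yes

Sandy soil: Formula N 42/55 = 76.4%, Blend 1 19/29 = 65.5% → Formula N
Loam: Formula N 60/103 = 58.3%, Blend 1 36/82 = 43.9% → Formula N
Silt: Formula N 165/792 = 20.8%, Blend 1 45/489 = 9.2% → Formula N
Clay: Formula N 85/165 = 51.5%, Blend 1 88/184 = 47.8% → Formula N
Overall: Formula N 352/1115 = 31.6%, Blend 1 188/784 = 24.0% → Formula N
Formula N wins overall and in every soil group — no reversal.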